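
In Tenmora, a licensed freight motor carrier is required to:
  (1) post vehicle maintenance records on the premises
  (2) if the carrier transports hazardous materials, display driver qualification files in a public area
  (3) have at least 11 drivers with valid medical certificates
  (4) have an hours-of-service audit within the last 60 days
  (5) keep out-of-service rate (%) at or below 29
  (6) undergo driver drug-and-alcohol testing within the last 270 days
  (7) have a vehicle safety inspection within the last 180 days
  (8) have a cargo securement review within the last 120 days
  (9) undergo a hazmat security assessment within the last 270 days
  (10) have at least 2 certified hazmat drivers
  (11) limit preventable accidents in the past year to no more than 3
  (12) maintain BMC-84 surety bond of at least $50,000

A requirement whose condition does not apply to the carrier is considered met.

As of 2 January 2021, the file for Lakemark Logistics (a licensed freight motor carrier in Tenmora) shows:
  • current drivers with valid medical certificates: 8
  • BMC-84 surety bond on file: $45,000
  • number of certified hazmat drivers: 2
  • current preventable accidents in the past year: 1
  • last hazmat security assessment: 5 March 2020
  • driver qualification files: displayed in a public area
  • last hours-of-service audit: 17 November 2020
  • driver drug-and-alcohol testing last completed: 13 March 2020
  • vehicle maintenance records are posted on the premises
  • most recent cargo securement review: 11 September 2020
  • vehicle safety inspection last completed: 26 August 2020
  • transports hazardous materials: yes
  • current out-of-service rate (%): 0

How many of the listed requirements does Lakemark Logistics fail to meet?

4

1. vehicle maintenance records present → met
2. condition 'transports hazardous materials' holds; driver qualification files present → met
3. drivers with valid medical certificates 8 < 11 → not met
4. hours-of-service audit 46 days ago vs limit 60 → met
5. out-of-service rate (%) 0 ≤ 29 → met
6. driver drug-and-alcohol testing 295 days ago vs limit 270 → not met
7. vehicle safety inspection 129 days ago vs limit 180 → met
8. cargo securement review 113 days ago vs limit 120 → met
9. hazmat security assessment 303 days ago vs limit 270 → not met
10. certified hazmat drivers 2 ≥ 2 → met
11. preventable accidents in the past year 1 ≤ 3 → met
12. BMC-84 surety bond $45,000 < $50,000 → not met
Not met: 4 of 12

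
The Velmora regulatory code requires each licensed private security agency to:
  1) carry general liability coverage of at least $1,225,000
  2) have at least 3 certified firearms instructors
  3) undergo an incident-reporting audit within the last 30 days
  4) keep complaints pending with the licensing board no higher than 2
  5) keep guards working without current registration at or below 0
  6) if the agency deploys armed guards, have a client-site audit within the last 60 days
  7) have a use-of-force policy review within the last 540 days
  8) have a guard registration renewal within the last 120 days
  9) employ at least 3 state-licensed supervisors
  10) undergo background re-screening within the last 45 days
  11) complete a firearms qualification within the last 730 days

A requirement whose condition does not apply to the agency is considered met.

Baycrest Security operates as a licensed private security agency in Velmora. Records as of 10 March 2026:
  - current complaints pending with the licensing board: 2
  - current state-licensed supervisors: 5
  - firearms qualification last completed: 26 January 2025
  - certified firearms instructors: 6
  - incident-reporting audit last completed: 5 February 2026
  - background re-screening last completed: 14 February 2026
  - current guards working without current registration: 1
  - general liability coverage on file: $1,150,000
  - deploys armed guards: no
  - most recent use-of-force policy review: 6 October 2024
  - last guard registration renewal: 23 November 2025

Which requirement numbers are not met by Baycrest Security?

1, 3, 5

1. general liability coverage $1,150,000 < $1,225,000 → not met
2. certified firearms instructors 6 ≥ 3 → met
3. incident-reporting audit 33 days ago vs limit 30 → not met
4. complaints pending with the licensing board 2 ≤ 2 → met
5. guards working without current registration 1 > 0 → not met
6. condition 'deploys armed guards' does not hold → requirement n/a → met
7. use-of-force policy review 520 days ago vs limit 540 → met
8. guard registration renewal 107 days ago vs limit 120 → met
9. state-licensed supervisors 5 ≥ 3 → met
10. background re-screening 24 days ago vs limit 45 → met
11. firearms qualification 408 days ago vs limit 730 → met
Not met: 1, 3, 5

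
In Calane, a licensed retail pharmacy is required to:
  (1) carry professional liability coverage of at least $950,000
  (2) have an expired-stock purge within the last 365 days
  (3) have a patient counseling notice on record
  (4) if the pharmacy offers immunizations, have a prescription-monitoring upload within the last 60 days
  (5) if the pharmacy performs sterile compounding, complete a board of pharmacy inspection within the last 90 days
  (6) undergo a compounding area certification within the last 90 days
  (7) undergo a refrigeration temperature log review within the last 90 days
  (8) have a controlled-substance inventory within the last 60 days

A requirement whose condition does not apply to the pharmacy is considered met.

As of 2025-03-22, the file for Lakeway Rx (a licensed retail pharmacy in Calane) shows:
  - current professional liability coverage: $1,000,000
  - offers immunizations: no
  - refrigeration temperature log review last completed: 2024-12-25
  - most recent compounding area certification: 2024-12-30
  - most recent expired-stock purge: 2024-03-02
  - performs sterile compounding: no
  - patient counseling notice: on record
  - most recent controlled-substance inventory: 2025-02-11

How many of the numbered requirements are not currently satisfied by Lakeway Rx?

1

1. professional liability coverage $1,000,000 ≥ $950,000 → met
2. expired-stock purge 385 days ago vs limit 365 → not met
3. patient counseling notice present → met
4. condition 'offers immunizations' does not hold → requirement n/a → met
5. condition 'performs sterile compounding' does not hold → requirement n/a → met
6. compounding area certification 82 days ago vs limit 90 → met
7. refrigeration temperature log review 87 days ago vs limit 90 → met
8. controlled-substance inventory 39 days ago vs limit 60 → met
Not met: 1 of 8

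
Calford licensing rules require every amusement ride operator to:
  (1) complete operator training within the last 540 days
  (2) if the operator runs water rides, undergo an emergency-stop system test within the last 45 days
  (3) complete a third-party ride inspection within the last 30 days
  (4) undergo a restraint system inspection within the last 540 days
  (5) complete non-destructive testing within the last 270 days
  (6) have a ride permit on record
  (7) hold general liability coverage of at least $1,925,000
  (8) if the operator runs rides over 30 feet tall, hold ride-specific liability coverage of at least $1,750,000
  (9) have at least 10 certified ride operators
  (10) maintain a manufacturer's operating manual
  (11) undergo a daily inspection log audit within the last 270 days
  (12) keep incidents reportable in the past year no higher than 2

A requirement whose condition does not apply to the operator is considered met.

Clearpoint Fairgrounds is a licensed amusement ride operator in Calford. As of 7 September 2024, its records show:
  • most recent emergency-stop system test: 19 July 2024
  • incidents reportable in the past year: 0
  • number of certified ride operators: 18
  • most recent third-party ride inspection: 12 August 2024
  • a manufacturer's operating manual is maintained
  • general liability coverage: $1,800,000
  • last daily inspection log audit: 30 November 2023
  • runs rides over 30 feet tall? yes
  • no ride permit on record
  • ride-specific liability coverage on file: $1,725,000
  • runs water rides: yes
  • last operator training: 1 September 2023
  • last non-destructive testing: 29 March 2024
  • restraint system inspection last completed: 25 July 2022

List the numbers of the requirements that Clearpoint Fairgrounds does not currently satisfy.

2, 4, 6, 7, 8, 11

1. operator training 372 days ago vs limit 540 → met
2. condition 'runs water rides' holds; emergency-stop system test 50 days ago vs limit 45 → not met
3. third-party ride inspection 26 days ago vs limit 30 → met
4. restraint system inspection 775 days ago vs limit 540 → not met
5. non-destructive testing 162 days ago vs limit 270 → met
6. ride permit absent → not met
7. general liability coverage $1,800,000 < $1,925,000 → not met
8. condition 'runs rides over 30 feet tall' holds; ride-specific liability coverage $1,725,000 < $1,750,000 → not met
9. certified ride operators 18 ≥ 10 → met
10. manufacturer's operating manual present → met
11. daily inspection log audit 282 days ago vs limit 270 → not met
12. incidents reportable in the past year 0 ≤ 2 → met
Not met: 2, 4, 6, 7, 8, 11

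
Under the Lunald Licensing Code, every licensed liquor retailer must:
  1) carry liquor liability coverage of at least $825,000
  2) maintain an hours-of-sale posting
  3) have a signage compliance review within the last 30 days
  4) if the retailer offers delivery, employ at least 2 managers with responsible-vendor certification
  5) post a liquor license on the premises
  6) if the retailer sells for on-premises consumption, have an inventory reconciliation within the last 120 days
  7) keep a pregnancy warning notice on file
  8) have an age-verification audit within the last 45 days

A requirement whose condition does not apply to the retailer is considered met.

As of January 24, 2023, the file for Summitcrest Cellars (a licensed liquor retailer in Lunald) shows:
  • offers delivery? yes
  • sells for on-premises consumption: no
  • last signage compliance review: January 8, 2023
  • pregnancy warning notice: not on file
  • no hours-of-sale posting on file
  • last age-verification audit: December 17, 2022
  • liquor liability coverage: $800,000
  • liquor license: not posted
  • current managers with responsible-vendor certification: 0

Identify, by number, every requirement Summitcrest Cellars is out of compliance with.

1, 2, 4, 5, 7

1. liquor liability coverage $800,000 < $825,000 → not met
2. hours-of-sale posting absent → not met
3. signage compliance review 16 days ago vs limit 30 → met
4. condition 'offers delivery' holds; managers with responsible-vendor certification 0 < 2 → not met
5. liquor license absent → not met
6. condition 'sells for on-premises consumption' does not hold → requirement n/a → met
7. pregnancy warning notice absent → not met
8. age-verification audit 38 days ago vs limit 45 → met
Not met: 1, 2, 4, 5, 7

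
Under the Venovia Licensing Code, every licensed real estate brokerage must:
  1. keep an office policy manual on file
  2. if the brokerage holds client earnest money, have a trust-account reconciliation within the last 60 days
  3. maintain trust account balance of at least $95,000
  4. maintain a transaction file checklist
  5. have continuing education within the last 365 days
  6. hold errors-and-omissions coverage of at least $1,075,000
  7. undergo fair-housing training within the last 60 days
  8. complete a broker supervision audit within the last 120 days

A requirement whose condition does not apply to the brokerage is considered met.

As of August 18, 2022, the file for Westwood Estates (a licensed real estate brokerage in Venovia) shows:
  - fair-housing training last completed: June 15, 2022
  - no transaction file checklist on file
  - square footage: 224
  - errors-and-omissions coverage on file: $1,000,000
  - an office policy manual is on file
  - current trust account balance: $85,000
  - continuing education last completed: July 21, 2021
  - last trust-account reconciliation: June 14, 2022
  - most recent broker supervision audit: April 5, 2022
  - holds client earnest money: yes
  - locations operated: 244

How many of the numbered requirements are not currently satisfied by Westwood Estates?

1. office policy manual present → met
2. condition 'holds client earnest money' holds; trust-account reconciliation 65 days ago vs limit 60 → not met
3. trust account balance $85,000 < $95,000 → not met
4. transaction file checklist absent → not met
5. continuing education 393 days ago vs limit 365 → not met
6. errors-and-omissions coverage $1,000,000 < $1,075,000 → not met
7. fair-housing training 64 days ago vs limit 60 → not met
8. broker supervision audit 135 days ago vs limit 120 → not met
Not met: 7 of 8

7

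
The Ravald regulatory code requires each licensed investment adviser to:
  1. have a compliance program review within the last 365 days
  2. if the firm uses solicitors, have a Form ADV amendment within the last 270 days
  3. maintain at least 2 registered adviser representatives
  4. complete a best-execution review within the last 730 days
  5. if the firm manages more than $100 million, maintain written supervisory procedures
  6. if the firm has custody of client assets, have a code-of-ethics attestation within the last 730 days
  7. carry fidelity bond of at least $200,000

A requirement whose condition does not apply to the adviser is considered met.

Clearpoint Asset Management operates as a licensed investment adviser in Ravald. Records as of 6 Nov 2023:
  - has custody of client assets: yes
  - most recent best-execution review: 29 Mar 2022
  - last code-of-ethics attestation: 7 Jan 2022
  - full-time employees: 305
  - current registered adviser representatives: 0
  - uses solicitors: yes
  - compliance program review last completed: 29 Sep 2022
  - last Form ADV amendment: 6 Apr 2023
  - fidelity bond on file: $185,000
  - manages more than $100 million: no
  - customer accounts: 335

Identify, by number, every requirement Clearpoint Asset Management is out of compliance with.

1, 3, 7

1. compliance program review 403 days ago vs limit 365 → not met
2. condition 'uses solicitors' holds; Form ADV amendment 214 days ago vs limit 270 → met
3. registered adviser representatives 0 < 2 → not met
4. best-execution review 587 days ago vs limit 730 → met
5. condition 'manages more than $100 million' does not hold → requirement n/a → met
6. condition 'has custody of client assets' holds; code-of-ethics attestation 668 days ago vs limit 730 → met
7. fidelity bond $185,000 < $200,000 → not met
Not met: 1, 3, 7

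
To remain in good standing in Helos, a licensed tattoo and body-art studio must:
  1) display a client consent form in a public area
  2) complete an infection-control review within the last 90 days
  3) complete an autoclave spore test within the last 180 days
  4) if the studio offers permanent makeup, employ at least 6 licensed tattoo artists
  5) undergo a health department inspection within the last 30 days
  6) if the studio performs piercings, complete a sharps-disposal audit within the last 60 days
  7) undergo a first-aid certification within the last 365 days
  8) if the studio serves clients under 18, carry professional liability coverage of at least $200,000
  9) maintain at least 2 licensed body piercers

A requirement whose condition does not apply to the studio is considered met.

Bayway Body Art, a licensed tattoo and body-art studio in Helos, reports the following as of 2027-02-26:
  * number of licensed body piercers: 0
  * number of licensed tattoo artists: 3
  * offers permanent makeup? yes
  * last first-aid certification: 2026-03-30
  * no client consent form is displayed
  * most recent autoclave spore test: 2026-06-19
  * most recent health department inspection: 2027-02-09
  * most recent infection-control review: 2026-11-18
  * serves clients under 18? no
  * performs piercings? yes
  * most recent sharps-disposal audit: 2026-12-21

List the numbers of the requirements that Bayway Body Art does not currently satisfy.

1. client consent form absent → not met
2. infection-control review 100 days ago vs limit 90 → not met
3. autoclave spore test 252 days ago vs limit 180 → not met
4. condition 'offers permanent makeup' holds; licensed tattoo artists 3 < 6 → not met
5. health department inspection 17 days ago vs limit 30 → met
6. condition 'performs piercings' holds; sharps-disposal audit 67 days ago vs limit 60 → not met
7. first-aid certification 333 days ago vs limit 365 → met
8. condition 'serves clients under 18' does not hold → requirement n/a → met
9. licensed body piercers 0 < 2 → not met
Not met: 1, 2, 3, 4, 6, 9

1, 2, 3, 4, 6, 9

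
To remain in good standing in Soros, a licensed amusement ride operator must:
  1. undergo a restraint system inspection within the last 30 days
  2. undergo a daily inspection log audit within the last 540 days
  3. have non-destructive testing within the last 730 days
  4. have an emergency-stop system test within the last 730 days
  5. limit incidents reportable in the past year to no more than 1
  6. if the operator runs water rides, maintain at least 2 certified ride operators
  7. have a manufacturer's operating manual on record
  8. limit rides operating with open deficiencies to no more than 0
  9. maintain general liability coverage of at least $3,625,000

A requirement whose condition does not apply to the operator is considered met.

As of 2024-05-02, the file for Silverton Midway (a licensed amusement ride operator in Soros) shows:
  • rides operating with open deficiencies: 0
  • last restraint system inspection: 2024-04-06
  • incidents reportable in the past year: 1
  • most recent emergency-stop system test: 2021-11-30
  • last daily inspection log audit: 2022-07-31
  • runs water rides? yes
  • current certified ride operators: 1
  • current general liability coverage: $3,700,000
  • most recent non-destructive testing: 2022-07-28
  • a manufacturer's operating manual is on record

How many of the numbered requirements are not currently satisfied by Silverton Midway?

1. restraint system inspection 26 days ago vs limit 30 → met
2. daily inspection log audit 641 days ago vs limit 540 → not met
3. non-destructive testing 644 days ago vs limit 730 → met
4. emergency-stop system test 884 days ago vs limit 730 → not met
5. incidents reportable in the past year 1 ≤ 1 → met
6. condition 'runs water rides' holds; certified ride operators 1 < 2 → not met
7. manufacturer's operating manual present → met
8. rides operating with open deficiencies 0 ≤ 0 → met
9. general liability coverage $3,700,000 ≥ $3,625,000 → met
Not met: 3 of 9

3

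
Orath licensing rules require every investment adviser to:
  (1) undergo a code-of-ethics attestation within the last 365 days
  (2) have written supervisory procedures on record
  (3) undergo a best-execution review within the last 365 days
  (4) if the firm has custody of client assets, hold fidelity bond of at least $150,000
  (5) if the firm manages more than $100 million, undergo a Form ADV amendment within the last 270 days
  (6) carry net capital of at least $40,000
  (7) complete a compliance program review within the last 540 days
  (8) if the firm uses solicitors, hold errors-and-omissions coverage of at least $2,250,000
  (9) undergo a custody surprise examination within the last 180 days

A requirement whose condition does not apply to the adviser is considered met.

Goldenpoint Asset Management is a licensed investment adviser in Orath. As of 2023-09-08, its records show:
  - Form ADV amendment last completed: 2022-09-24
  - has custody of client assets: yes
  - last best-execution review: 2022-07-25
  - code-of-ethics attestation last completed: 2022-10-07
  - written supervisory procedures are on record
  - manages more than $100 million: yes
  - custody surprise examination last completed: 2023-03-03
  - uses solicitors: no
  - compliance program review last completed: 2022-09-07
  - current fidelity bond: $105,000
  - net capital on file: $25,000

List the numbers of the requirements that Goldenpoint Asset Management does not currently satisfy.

1. code-of-ethics attestation 336 days ago vs limit 365 → met
2. written supervisory procedures present → met
3. best-execution review 410 days ago vs limit 365 → not met
4. condition 'has custody of client assets' holds; fidelity bond $105,000 < $150,000 → not met
5. condition 'manages more than $100 million' holds; Form ADV amendment 349 days ago vs limit 270 → not met
6. net capital $25,000 < $40,000 → not met
7. compliance program review 366 days ago vs limit 540 → met
8. condition 'uses solicitors' does not hold → requirement n/a → met
9. custody surprise examination 189 days ago vs limit 180 → not met
Not met: 3, 4, 5, 6, 9

3, 4, 5, 6, 9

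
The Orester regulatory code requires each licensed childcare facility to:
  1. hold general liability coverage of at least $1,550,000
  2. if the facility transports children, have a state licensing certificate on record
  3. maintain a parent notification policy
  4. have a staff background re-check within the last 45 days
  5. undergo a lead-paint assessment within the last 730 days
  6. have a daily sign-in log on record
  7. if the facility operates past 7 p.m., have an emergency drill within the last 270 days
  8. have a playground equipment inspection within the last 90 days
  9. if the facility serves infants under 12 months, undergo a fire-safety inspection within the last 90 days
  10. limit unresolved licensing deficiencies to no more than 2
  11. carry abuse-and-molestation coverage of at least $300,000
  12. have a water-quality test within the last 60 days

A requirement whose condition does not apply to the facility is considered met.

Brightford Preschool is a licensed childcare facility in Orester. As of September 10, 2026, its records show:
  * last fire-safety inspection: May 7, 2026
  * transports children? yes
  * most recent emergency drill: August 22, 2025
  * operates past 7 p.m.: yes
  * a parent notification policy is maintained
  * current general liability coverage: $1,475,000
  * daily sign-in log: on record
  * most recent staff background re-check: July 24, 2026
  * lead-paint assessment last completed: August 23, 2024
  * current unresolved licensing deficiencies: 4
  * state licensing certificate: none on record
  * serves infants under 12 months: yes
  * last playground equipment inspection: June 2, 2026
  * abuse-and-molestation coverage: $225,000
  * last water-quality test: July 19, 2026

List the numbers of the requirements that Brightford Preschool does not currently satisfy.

1. general liability coverage $1,475,000 < $1,550,000 → not met
2. condition 'transports children' holds; state licensing certificate absent → not met
3. parent notification policy present → met
4. staff background re-check 48 days ago vs limit 45 → not met
5. lead-paint assessment 748 days ago vs limit 730 → not met
6. daily sign-in log present → met
7. condition 'operates past 7 p.m.' holds; emergency drill 384 days ago vs limit 270 → not met
8. playground equipment inspection 100 days ago vs limit 90 → not met
9. condition 'serves infants under 12 months' holds; fire-safety inspection 126 days ago vs limit 90 → not met
10. unresolved licensing deficiencies 4 > 2 → not met
11. abuse-and-molestation coverage $225,000 < $300,000 → not met
12. water-quality test 53 days ago vs limit 60 → met
Not met: 1, 2, 4, 5, 7, 8, 9, 10, 11

1, 2, 4, 5, 7, 8, 9, 10, 11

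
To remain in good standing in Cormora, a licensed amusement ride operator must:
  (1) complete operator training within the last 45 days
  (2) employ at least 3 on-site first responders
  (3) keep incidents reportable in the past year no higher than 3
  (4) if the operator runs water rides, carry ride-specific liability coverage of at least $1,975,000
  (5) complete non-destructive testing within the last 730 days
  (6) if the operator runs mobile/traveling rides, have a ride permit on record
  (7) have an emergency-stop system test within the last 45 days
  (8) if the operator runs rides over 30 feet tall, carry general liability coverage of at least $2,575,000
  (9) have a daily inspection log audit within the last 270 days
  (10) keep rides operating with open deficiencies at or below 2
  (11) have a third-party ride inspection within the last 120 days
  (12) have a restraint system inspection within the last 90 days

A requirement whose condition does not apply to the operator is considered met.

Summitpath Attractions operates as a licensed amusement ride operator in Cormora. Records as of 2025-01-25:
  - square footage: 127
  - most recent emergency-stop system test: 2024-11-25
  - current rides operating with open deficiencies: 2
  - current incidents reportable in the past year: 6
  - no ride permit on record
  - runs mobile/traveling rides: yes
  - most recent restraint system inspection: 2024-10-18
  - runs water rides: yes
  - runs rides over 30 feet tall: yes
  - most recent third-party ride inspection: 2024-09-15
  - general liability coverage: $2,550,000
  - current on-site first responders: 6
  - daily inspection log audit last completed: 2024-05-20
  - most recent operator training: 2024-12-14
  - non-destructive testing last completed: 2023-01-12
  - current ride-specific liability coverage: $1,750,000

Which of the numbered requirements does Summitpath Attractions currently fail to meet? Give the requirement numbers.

3, 4, 5, 6, 7, 8, 11, 12

1. operator training 42 days ago vs limit 45 → met
2. on-site first responders 6 ≥ 3 → met
3. incidents reportable in the past year 6 > 3 → not met
4. condition 'runs water rides' holds; ride-specific liability coverage $1,750,000 < $1,975,000 → not met
5. non-destructive testing 744 days ago vs limit 730 → not met
6. condition 'runs mobile/traveling rides' holds; ride permit absent → not met
7. emergency-stop system test 61 days ago vs limit 45 → not met
8. condition 'runs rides over 30 feet tall' holds; general liability coverage $2,550,000 < $2,575,000 → not met
9. daily inspection log audit 250 days ago vs limit 270 → met
10. rides operating with open deficiencies 2 ≤ 2 → met
11. third-party ride inspection 132 days ago vs limit 120 → not met
12. restraint system inspection 99 days ago vs limit 90 → not met
Not met: 3, 4, 5, 6, 7, 8, 11, 12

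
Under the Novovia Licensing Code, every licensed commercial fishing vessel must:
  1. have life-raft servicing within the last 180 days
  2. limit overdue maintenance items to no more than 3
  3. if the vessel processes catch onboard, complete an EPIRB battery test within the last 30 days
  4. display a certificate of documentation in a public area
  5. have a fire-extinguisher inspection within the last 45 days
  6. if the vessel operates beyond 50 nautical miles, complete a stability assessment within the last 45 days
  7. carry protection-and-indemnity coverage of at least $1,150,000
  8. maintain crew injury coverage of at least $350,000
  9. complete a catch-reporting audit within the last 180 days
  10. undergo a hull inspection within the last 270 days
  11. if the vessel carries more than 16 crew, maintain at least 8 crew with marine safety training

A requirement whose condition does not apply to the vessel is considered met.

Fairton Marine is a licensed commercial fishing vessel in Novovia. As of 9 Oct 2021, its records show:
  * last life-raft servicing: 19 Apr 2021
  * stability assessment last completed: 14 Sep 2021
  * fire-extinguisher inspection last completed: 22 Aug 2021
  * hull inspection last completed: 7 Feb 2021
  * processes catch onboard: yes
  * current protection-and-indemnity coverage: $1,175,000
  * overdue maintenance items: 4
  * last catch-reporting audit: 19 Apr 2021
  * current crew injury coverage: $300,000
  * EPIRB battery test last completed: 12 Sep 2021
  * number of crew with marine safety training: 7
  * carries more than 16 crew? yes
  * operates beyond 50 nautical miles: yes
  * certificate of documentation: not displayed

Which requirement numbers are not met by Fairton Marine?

1. life-raft servicing 173 days ago vs limit 180 → met
2. overdue maintenance items 4 > 3 → not met
3. condition 'processes catch onboard' holds; EPIRB battery test 27 days ago vs limit 30 → met
4. certificate of documentation absent → not met
5. fire-extinguisher inspection 48 days ago vs limit 45 → not met
6. condition 'operates beyond 50 nautical miles' holds; stability assessment 25 days ago vs limit 45 → met
7. protection-and-indemnity coverage $1,175,000 ≥ $1,150,000 → met
8. crew injury coverage $300,000 < $350,000 → not met
9. catch-reporting audit 173 days ago vs limit 180 → met
10. hull inspection 244 days ago vs limit 270 → met
11. condition 'carries more than 16 crew' holds; crew with marine safety training 7 < 8 → not met
Not met: 2, 4, 5, 8, 11

2, 4, 5, 8, 11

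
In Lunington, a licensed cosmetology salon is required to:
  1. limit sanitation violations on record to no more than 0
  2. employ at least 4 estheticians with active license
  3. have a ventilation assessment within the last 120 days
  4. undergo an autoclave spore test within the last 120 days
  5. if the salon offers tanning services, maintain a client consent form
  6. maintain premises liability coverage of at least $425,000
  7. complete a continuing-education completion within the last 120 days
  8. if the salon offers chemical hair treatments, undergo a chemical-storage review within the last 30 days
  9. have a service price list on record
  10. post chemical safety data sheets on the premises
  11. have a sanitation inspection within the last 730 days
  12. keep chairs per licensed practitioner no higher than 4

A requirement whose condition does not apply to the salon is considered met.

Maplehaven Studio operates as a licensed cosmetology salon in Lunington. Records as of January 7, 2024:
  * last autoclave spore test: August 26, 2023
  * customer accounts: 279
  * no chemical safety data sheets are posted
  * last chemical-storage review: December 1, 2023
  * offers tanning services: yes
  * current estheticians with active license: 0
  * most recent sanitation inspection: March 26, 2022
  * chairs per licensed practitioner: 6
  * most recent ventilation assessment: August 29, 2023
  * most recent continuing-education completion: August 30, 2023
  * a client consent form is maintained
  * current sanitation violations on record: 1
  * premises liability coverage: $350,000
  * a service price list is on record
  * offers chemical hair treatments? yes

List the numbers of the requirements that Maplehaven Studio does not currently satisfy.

1, 2, 3, 4, 6, 7, 8, 10, 12

1. sanitation violations on record 1 > 0 → not met
2. estheticians with active license 0 < 4 → not met
3. ventilation assessment 131 days ago vs limit 120 → not met
4. autoclave spore test 134 days ago vs limit 120 → not met
5. condition 'offers tanning services' holds; client consent form present → met
6. premises liability coverage $350,000 < $425,000 → not met
7. continuing-education completion 130 days ago vs limit 120 → not met
8. condition 'offers chemical hair treatments' holds; chemical-storage review 37 days ago vs limit 30 → not met
9. service price list present → met
10. chemical safety data sheets absent → not met
11. sanitation inspection 652 days ago vs limit 730 → met
12. chairs per licensed practitioner 6 > 4 → not met
Not met: 1, 2, 3, 4, 6, 7, 8, 10, 12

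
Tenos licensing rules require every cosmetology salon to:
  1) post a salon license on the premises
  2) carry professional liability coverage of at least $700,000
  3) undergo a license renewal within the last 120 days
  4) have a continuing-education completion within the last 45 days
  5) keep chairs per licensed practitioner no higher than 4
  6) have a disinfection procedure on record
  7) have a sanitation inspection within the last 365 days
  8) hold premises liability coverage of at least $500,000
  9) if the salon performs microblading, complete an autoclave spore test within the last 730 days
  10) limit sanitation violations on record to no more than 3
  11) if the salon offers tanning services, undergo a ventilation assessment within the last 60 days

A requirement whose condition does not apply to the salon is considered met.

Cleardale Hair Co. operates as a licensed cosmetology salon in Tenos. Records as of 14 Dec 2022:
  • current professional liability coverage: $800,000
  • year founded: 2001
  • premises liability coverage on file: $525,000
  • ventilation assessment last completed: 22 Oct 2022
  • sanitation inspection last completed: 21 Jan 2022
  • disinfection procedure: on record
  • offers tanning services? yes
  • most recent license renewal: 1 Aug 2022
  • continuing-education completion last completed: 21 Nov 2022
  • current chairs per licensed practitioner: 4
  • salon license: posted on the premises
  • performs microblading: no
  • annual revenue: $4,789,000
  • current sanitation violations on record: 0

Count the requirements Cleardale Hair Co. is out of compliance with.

1

1. salon license present → met
2. professional liability coverage $800,000 ≥ $700,000 → met
3. license renewal 135 days ago vs limit 120 → not met
4. continuing-education completion 23 days ago vs limit 45 → met
5. chairs per licensed practitioner 4 ≤ 4 → met
6. disinfection procedure present → met
7. sanitation inspection 327 days ago vs limit 365 → met
8. premises liability coverage $525,000 ≥ $500,000 → met
9. condition 'performs microblading' does not hold → requirement n/a → met
10. sanitation violations on record 0 ≤ 3 → met
11. condition 'offers tanning services' holds; ventilation assessment 53 days ago vs limit 60 → met
Not met: 1 of 11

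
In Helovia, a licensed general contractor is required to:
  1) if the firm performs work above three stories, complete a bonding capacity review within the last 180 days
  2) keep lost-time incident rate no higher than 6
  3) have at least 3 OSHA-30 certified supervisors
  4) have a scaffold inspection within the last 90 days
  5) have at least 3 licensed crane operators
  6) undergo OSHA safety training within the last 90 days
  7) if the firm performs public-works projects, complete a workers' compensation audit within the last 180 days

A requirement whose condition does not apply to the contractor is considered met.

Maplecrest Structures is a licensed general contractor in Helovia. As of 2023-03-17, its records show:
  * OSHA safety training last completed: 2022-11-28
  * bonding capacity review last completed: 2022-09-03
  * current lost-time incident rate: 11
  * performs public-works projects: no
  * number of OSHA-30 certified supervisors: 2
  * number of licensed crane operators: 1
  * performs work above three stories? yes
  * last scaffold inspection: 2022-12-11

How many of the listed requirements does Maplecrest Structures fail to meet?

6

1. condition 'performs work above three stories' holds; bonding capacity review 195 days ago vs limit 180 → not met
2. lost-time incident rate 11 > 6 → not met
3. OSHA-30 certified supervisors 2 < 3 → not met
4. scaffold inspection 96 days ago vs limit 90 → not met
5. licensed crane operators 1 < 3 → not met
6. OSHA safety training 109 days ago vs limit 90 → not met
7. condition 'performs public-works projects' does not hold → requirement n/a → met
Not met: 6 of 7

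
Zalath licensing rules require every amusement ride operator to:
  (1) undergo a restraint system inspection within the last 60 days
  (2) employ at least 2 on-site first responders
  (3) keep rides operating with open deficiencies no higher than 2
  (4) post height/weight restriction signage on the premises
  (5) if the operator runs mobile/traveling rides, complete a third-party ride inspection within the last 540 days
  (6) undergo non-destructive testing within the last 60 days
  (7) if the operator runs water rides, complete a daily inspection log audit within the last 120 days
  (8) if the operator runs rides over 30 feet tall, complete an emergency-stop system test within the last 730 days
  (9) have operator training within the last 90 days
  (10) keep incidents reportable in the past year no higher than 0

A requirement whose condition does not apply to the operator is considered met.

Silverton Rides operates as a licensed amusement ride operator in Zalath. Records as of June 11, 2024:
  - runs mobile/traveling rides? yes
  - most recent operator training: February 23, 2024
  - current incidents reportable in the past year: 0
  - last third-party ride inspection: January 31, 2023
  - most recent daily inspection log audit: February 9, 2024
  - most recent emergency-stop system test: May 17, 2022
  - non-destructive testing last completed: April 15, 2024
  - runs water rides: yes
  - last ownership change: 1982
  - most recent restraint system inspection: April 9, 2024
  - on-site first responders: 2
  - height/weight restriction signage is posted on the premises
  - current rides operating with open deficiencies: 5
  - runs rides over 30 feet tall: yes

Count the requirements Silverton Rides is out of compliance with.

1. restraint system inspection 63 days ago vs limit 60 → not met
2. on-site first responders 2 ≥ 2 → met
3. rides operating with open deficiencies 5 > 2 → not met
4. height/weight restriction signage present → met
5. condition 'runs mobile/traveling rides' holds; third-party ride inspection 497 days ago vs limit 540 → met
6. non-destructive testing 57 days ago vs limit 60 → met
7. condition 'runs water rides' holds; daily inspection log audit 123 days ago vs limit 120 → not met
8. condition 'runs rides over 30 feet tall' holds; emergency-stop system test 756 days ago vs limit 730 → not met
9. operator training 109 days ago vs limit 90 → not met
10. incidents reportable in the past year 0 ≤ 0 → met
Not met: 5 of 10

5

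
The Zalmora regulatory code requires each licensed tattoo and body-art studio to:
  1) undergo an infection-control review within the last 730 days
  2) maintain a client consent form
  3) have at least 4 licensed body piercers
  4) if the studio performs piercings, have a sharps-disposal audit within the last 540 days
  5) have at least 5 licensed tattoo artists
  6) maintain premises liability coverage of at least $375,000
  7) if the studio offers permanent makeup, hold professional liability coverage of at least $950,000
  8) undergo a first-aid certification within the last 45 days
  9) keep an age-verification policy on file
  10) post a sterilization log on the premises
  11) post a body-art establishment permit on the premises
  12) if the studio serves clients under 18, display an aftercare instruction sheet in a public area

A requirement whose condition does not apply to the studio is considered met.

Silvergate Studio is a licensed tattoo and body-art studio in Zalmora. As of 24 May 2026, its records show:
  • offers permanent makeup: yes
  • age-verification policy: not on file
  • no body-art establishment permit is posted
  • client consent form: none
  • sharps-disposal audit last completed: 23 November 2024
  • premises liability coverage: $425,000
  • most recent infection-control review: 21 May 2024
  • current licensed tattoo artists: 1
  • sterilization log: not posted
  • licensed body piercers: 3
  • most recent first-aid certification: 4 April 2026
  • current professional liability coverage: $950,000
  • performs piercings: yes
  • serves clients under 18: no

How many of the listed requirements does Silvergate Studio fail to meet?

9

1. infection-control review 733 days ago vs limit 730 → not met
2. client consent form absent → not met
3. licensed body piercers 3 < 4 → not met
4. condition 'performs piercings' holds; sharps-disposal audit 547 days ago vs limit 540 → not met
5. licensed tattoo artists 1 < 5 → not met
6. premises liability coverage $425,000 ≥ $375,000 → met
7. condition 'offers permanent makeup' holds; professional liability coverage $950,000 ≥ $950,000 → met
8. first-aid certification 50 days ago vs limit 45 → not met
9. age-verification policy absent → not met
10. sterilization log absent → not met
11. body-art establishment permit absent → not met
12. condition 'serves clients under 18' does not hold → requirement n/a → met
Not met: 9 of 12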